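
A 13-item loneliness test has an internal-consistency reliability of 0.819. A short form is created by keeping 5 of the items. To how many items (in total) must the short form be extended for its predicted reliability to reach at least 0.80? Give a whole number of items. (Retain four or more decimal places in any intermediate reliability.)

12

First, r for the 5-item form: n = 5/13 = 0.3846, so r_5 = 0.3846·0.819/(1 + (0.3846 − 1)·0.819) = 0.6351
Length factor from the short form to reach 0.80: n' = 0.80(1 − 0.6351) / [0.6351(1 − 0.80)] ≈ 2.2982
Items = 2.2982 × 5 ≈ 11.49 → 12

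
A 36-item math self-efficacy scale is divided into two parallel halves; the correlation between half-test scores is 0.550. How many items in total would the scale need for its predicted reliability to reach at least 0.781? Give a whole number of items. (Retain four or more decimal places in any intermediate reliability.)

r_full = 2(0.550)/(1 + 0.550) = 0.7097
Solve Spearman-Brown for n: n = 0.781(1 − 0.7097) / [0.7097(1 − 0.781)] = 1.4587
Items = 1.4587 × 36 ≈ 52.51 → 53

53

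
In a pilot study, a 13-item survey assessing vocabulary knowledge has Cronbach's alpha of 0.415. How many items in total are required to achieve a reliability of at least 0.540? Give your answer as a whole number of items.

n = 0.540(1 − 0.415) / [0.415(1 − 0.540)]
n = 0.315900 / 0.190900 ≈ 1.6548
So the test needs 1.6548 × 13 ≈ 21.51 items; rounding up, 22.

22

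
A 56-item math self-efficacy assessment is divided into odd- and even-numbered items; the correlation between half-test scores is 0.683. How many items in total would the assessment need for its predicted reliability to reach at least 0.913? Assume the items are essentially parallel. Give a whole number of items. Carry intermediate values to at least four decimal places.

137

r_full = 2(0.683)/(1 + 0.683) = 0.8116
n = r_tgt(1 − r_full) / [r_full(1 − r_tgt)] = 0.913 × 0.1884 / (0.8116 × 0.087) ≈ 2.4361
Required items = 2.4361 × 56 = 136.42, so 137 items.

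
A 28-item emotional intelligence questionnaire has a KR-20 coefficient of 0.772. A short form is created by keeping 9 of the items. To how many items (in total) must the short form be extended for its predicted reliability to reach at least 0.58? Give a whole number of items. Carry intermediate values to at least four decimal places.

12

Short-form reliability: n = 9/28 = 0.3214; r_9 = n·r/(1+(n−1)r) ≈ 0.5211
Length factor from the short form to reach 0.58: n' = 0.58(1 − 0.5211) / [0.5211(1 − 0.58)] ≈ 1.2691
Total items = 1.2691 × 9 = 11.42, rounded up to 12.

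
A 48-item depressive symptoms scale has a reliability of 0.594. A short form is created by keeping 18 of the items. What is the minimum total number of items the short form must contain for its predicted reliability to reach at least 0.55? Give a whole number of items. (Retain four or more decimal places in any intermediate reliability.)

41

Short-form reliability: n = 18/48 = 0.3750; r_18 = n·r/(1+(n−1)r) ≈ 0.3543
Length factor from the short form to reach 0.55: n' = 0.55(1 − 0.3543) / [0.3543(1 − 0.55)] ≈ 2.2275
Total items = 2.2275 × 18 = 40.09, rounded up to 41.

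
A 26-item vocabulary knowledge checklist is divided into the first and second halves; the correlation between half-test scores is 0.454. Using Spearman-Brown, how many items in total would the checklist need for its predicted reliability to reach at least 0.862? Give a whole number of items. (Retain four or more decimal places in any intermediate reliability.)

98

Corrected full-test reliability: r_full = 2 × 0.454 / (1 + 0.454) ≈ 0.6245
n = r_tgt(1 − r_full) / [r_full(1 − r_tgt)] = 0.862 × 0.3755 / (0.6245 × 0.138) ≈ 3.7558
Items = 3.7558 × 26 ≈ 97.65 → 98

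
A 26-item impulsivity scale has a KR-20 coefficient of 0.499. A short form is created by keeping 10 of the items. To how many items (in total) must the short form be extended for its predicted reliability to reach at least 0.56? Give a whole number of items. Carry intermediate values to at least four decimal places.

Short-form reliability: n = 10/26 = 0.3846; r_10 = n·r/(1+(n−1)r) ≈ 0.2770
Length factor from the short form to reach 0.56: n' = 0.56(1 − 0.2770) / [0.2770(1 − 0.56)] ≈ 3.3220
Items = 3.3220 × 10 ≈ 33.22 → 34

34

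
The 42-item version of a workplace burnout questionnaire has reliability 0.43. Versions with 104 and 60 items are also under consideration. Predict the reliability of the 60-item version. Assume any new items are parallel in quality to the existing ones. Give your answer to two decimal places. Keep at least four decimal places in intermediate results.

Only the ratio of lengths matters: n = 60/42 = 1.4286
r_{60} = n·r / (1 + (n − 1)·r) = 0.6143 / 1.1843 ≈ 0.5187

0.52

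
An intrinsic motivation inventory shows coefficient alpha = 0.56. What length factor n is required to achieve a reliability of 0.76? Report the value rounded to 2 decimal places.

2.49

n = 0.76(1 − 0.56) / [0.56(1 − 0.76)]
  = 0.3344 / 0.1344 = 2.4881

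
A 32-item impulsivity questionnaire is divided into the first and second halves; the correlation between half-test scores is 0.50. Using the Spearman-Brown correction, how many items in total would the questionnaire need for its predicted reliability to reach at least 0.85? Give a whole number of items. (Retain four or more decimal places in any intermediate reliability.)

91

Corrected full-test reliability: r_full = 2 × 0.50 / (1 + 0.50) ≈ 0.6667
Solve Spearman-Brown for n: n = 0.85(1 − 0.6667) / [0.6667(1 − 0.85)] = 2.8329
Items = 2.8329 × 32 ≈ 90.65 → 91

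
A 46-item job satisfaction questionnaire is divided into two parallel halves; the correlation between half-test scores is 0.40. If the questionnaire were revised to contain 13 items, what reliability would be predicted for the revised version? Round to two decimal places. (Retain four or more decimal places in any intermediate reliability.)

0.27

First correct the split-half correlation to full-test reliability: r_full = 2 × 0.40 / (1 + 0.40) ≈ 0.5714
Length factor from 46 to 13 items: n = 13/46 = 0.2826
r_new = n·r_full / (1 + (n − 1)·r_full) = 0.1615 / 0.5901 ≈ 0.2737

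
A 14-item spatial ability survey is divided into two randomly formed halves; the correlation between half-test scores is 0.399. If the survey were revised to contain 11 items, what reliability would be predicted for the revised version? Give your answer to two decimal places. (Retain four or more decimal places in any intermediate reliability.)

0.51

First correct the split-half correlation to full-test reliability: r_full = 2 × 0.399 / (1 + 0.399) ≈ 0.5704
Then adjust to 11 items: n = 11/14 = 0.7857
r_new = n·r_full / (1 + (n − 1)·r_full) = 0.4482 / 0.8778 ≈ 0.5106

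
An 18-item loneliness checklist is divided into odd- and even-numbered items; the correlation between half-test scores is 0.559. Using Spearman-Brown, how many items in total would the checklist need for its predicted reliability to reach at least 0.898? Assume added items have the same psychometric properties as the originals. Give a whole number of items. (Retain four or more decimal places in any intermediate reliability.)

Corrected full-test reliability: r_full = 2 × 0.559 / (1 + 0.559) ≈ 0.7171
Solve Spearman-Brown for n: n = 0.898(1 − 0.7171) / [0.7171(1 − 0.898)] = 3.4732
Required items = 3.4732 × 18 = 62.52, so 63 items.

63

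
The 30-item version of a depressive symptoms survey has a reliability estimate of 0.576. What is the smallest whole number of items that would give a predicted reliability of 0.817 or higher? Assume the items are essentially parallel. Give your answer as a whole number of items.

Spearman-Brown solved for the length factor n:
n = r_target (1 − r_old) / [ r_old (1 − r_target) ]
n = [0.817 × 0.424] / [0.576 × 0.183]
n = 0.346408 / 0.105408 ≈ 3.2864
3.2864 × 30 = 98.59 → 99 items

99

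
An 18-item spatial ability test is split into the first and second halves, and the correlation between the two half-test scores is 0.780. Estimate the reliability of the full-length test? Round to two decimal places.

0.88

Each half is half the length of the full test, so the full test is n = 2 times a half.
r_full = 2r_hh / (1 + r_hh) = 2 × 0.780 / (1 + 0.780)
r_full = 1.5600 / 1.7800 ≈ 0.8764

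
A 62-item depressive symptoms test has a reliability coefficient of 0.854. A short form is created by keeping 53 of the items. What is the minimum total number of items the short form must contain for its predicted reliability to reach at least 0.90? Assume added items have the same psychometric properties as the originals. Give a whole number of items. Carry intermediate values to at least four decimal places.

Short-form reliability: n = 53/62 = 0.8548; r_53 = n·r/(1+(n−1)r) ≈ 0.8333
Length factor from the short form to reach 0.90: n' = 0.90(1 − 0.8333) / [0.8333(1 − 0.90)] ≈ 1.8004
Items = 1.8004 × 53 ≈ 95.42 → 96

96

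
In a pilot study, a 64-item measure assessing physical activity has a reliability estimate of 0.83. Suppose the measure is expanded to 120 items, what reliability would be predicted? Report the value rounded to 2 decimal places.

0.90

n = 120/64 = 1.875
r_new = 1.875·0.83 / [1 + (1.875 − 1)·0.83]
     = 1.5562 / 1.7262 = 0.9015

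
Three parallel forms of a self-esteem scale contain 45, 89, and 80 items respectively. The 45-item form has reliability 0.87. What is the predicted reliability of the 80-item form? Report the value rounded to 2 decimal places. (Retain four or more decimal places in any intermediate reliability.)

0.92

The 89-item form is not needed; work directly from the 45-item form with n = 80/45 = 1.7778.
r_{80} = n·r / (1 + (n − 1)·r) = 1.5467 / 1.6767 ≈ 0.9225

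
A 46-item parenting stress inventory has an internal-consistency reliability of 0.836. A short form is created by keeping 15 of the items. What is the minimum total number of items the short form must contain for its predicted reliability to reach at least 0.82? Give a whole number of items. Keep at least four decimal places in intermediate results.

Short-form reliability: n = 15/46 = 0.3261; r_15 = n·r/(1+(n−1)r) ≈ 0.6244
Length factor from the short form to reach 0.82: n' = 0.82(1 − 0.6244) / [0.6244(1 − 0.82)] ≈ 2.7403
Items = 2.7403 × 15 ≈ 41.10 → 42

42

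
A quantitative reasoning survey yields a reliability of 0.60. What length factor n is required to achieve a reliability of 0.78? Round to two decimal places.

n = 0.78(1 − 0.60) / [0.60(1 − 0.78)]
  = 0.3120 / 0.1320 = 2.3636

2.36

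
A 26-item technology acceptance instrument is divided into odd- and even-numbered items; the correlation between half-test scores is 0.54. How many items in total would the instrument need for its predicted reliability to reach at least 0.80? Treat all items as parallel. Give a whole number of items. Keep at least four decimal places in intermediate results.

Corrected full-test reliability: r_full = 2 × 0.54 / (1 + 0.54) ≈ 0.7013
Solve Spearman-Brown for n: n = 0.80(1 − 0.7013) / [0.7013(1 − 0.80)] = 1.7037
Required items = 1.7037 × 26 = 44.30, so 45 items.

45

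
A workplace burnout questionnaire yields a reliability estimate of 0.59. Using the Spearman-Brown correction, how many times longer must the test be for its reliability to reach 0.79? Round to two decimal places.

2.61

n = 0.79 × (1 − 0.59) / [ 0.59 × (1 − 0.79) ]
n = 0.3239 / 0.1239 ≈ 2.6142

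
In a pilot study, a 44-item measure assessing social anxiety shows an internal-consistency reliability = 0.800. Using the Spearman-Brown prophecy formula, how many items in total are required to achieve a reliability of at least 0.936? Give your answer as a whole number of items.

161

n = 0.936(1 − 0.800) / [0.800(1 − 0.936)]
n = 0.187200 / 0.051200 ≈ 3.6563
3.6563 × 44 = 160.88 → 161 items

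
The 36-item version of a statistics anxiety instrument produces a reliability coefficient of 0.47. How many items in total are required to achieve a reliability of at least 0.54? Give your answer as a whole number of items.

n = 0.54 × (1 − 0.47) / [ 0.47 × (1 − 0.54) ]
n = 0.2862 / 0.2162 ≈ 1.3238
Items needed = n × 36 = 1.3238 × 36 ≈ 47.66 → round up to 48

48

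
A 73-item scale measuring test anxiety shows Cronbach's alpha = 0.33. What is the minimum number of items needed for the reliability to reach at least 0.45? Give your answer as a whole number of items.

Rearranging the Spearman-Brown formula for n,
n = r_target (1 − r_old) / [ r_old (1 − r_target) ]
n = [0.45 × 0.67] / [0.33 × 0.55]
n = 0.3015 / 0.1815 ≈ 1.6612
So the test needs 1.6612 × 73 ≈ 121.27 items; rounding up, 122.

122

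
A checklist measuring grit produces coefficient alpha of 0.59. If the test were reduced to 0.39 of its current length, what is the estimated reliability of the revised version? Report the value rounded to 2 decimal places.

0.36

r_new = (0.39 × 0.59) / (1 + (0.39 − 1) × 0.59)
     = 0.2301 / 0.6401 = 0.3595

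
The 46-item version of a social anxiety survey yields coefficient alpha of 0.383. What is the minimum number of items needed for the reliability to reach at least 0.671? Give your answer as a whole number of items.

152

n = 0.671(1 − 0.383) / [0.383(1 − 0.671)]
  = 0.414007 / 0.126007 = 3.2856
3.2856 × 46 = 151.14 → 152 items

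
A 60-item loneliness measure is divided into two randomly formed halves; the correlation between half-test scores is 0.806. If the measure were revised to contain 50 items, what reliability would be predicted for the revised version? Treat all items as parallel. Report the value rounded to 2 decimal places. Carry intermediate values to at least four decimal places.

0.87

Spearman-Brown correction (n = 2): r_full = 2·0.806/(1 + 0.806) = 0.8926
Length factor from 60 to 50 items: n = 50/60 = 0.8333
r_new = n·r_full / (1 + (n − 1)·r_full) = 0.7438 / 0.8512 ≈ 0.8738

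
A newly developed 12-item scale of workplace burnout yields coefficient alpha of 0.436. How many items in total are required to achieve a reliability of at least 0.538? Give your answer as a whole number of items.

Spearman-Brown solved for the length factor n:
n = r*(1 − r) / [ r (1 − r*) ]
n = 0.538(1 − 0.436) / [0.436(1 − 0.538)]
n = 0.303432 / 0.201432 ≈ 1.5064
Items needed = n × 12 = 1.5064 × 12 ≈ 18.08 → round up to 19

19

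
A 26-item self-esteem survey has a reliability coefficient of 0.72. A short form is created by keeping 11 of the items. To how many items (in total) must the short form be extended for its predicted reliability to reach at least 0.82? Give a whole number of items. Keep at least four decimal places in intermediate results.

47

Short-form reliability: n = 11/26 = 0.4231; r_11 = n·r/(1+(n−1)r) ≈ 0.5211
Then solve for n' with r_old = 0.5211, r_target = 0.82: n' = 0.82(1 − 0.5211)/[0.5211(1 − 0.82)] = 4.1866
Total items = 4.1866 × 11 = 46.05, rounded up to 47.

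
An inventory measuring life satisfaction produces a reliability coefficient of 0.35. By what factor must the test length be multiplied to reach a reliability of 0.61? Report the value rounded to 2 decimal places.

Spearman-Brown solved for the length factor n:
n = r*(1 − r) / [ r (1 − r*) ]
n = 0.61(1 − 0.35) / [0.35(1 − 0.61)]
n = 0.3965 / 0.1365 ≈ 2.9048

2.90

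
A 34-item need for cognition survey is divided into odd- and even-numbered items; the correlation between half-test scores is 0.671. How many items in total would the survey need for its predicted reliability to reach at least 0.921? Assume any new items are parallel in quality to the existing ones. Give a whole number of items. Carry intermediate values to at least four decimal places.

98

Corrected full-test reliability: r_full = 2 × 0.671 / (1 + 0.671) ≈ 0.8031
Solve Spearman-Brown for n: n = 0.921(1 − 0.8031) / [0.8031(1 − 0.921)] = 2.8583
Items = 2.8583 × 34 ≈ 97.18 → 98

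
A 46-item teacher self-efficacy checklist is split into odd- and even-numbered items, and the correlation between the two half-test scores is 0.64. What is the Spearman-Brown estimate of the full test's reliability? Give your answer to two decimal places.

The full test is twice the length of either half (n = 2).
r_full = 2(0.64) / (1 + 0.64)
       = 1.2800 / 1.6400 = 0.7805

0.78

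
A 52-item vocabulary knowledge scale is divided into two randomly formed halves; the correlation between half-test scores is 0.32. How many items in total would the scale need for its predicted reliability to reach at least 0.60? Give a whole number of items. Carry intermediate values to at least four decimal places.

83

Corrected full-test reliability: r_full = 2 × 0.32 / (1 + 0.32) ≈ 0.4848
n = r_tgt(1 − r_full) / [r_full(1 − r_tgt)] = 0.60 × 0.5152 / (0.4848 × 0.40) ≈ 1.5941
Required items = 1.5941 × 52 = 82.89, so 83 items.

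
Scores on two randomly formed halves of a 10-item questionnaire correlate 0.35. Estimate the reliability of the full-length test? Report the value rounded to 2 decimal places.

The full test is twice the length of either half (n = 2).
r_full = 2r_hh / (1 + r_hh) = 2 × 0.35 / (1 + 0.35)
r_full = 0.7000 / 1.3500 ≈ 0.5185

0.52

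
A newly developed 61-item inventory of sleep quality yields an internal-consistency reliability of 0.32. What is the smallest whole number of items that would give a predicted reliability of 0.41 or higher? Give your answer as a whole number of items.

91

Rearranging the Spearman-Brown formula for n,
n = r*(1 − r) / [ r (1 − r*) ]
n = [0.41 × 0.68] / [0.32 × 0.59]
n = 0.2788 / 0.1888 ≈ 1.4767
Items needed = n × 61 = 1.4767 × 61 ≈ 90.08 → round up to 91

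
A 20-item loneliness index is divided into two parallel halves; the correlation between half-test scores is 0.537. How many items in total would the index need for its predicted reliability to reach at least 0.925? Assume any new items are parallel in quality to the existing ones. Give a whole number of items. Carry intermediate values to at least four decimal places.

Corrected full-test reliability: r_full = 2 × 0.537 / (1 + 0.537) ≈ 0.6988
Solve Spearman-Brown for n: n = 0.925(1 − 0.6988) / [0.6988(1 − 0.925)] = 5.3160
Required items = 5.3160 × 20 = 106.32, so 107 items.

107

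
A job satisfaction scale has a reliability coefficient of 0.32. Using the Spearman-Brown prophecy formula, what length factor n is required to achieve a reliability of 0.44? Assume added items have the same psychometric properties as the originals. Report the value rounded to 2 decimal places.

Rearranging the Spearman-Brown formula for n,
n = r_target (1 − r_old) / [ r_old (1 − r_target) ]
n = 0.44(1 − 0.32) / [0.32(1 − 0.44)]
n = 0.2992 / 0.1792 ≈ 1.6696

1.67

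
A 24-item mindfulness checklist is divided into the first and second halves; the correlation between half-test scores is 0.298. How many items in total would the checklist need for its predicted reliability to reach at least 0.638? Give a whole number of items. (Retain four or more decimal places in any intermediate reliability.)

Corrected full-test reliability: r_full = 2 × 0.298 / (1 + 0.298) ≈ 0.4592
Solve Spearman-Brown for n: n = 0.638(1 − 0.4592) / [0.4592(1 − 0.638)] = 2.0756
Items = 2.0756 × 24 ≈ 49.81 → 50

50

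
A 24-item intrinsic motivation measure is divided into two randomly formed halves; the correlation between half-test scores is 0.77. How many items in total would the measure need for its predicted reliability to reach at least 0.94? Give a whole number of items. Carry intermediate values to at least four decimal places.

Corrected full-test reliability: r_full = 2 × 0.77 / (1 + 0.77) ≈ 0.8701
Solve Spearman-Brown for n: n = 0.94(1 − 0.8701) / [0.8701(1 − 0.94)] = 2.3389
Required items = 2.3389 × 24 = 56.13, so 57 items.

57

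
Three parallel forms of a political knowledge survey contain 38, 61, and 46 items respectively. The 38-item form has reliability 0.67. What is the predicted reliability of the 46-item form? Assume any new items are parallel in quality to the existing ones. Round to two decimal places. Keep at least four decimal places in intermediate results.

Only the ratio of lengths matters: n = 46/38 = 1.2105
r_{46} = n·r / (1 + (n − 1)·r) = 0.8110 / 1.1410 ≈ 0.7108

0.71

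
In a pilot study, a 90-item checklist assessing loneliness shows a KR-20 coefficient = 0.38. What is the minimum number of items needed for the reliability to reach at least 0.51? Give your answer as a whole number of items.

153

Spearman-Brown solved for the length factor n:
n = r_target (1 − r_old) / [ r_old (1 − r_target) ]
n = 0.51 × (1 − 0.38) / [ 0.38 × (1 − 0.51) ]
n = 0.3162 / 0.1862 ≈ 1.6982
1.6982 × 90 = 152.84 → 153 items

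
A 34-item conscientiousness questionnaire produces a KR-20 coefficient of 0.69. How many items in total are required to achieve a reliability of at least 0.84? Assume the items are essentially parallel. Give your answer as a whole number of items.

n = 0.84(1 − 0.69) / [0.69(1 − 0.84)]
  = 0.2604 / 0.1104 = 2.3587
2.3587 × 34 = 80.20 → 81 items

81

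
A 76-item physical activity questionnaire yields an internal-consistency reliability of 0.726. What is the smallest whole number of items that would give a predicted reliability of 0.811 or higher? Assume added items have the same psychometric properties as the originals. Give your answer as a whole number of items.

124

n = 0.811 × (1 − 0.726) / [ 0.726 × (1 − 0.811) ]
  = 0.222214 / 0.137214 = 1.6195
Items needed = n × 76 = 1.6195 × 76 ≈ 123.08 → round up to 124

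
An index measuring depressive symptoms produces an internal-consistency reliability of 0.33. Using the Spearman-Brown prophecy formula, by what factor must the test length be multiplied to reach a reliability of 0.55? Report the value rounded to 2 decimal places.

2.48

Rearranging the Spearman-Brown formula for n,
n = r*(1 − r) / [ r (1 − r*) ]
n = 0.55(1 − 0.33) / [0.33(1 − 0.55)]
  = 0.3685 / 0.1485 = 2.4815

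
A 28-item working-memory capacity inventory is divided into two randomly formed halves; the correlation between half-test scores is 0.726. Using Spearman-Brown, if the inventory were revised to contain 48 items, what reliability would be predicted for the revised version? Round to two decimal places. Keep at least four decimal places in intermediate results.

Full-test reliability from the split-half r: r_full = 2(0.726)/(1 + 0.726) = 0.8413
Then adjust to 48 items: n = 48/28 = 1.7143
r_new = n·r_full / (1 + (n − 1)·r_full) = 1.4422 / 1.6009 ≈ 0.9009

0.90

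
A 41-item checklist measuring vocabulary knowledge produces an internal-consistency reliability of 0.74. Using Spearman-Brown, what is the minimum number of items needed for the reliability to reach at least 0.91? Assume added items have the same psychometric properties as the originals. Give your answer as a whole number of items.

Invert Spearman-Brown to solve for n:
n = r_target (1 − r_old) / [ r_old (1 − r_target) ]
n = [0.91 × 0.26] / [0.74 × 0.09]
  = 0.2366 / 0.0666 = 3.5526
Items needed = n × 41 = 3.5526 × 41 ≈ 145.66 → round up to 146

146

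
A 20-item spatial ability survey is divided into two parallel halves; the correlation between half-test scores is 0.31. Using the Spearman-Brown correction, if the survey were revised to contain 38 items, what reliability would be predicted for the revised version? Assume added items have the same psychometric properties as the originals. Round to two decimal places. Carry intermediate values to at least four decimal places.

First correct the split-half correlation to full-test reliability: r_full = 2 × 0.31 / (1 + 0.31) ≈ 0.4733
Then adjust to 38 items: n = 38/20 = 1.9000
r_new = n·r_full / (1 + (n − 1)·r_full) = 0.8993 / 1.4260 ≈ 0.6306

0.63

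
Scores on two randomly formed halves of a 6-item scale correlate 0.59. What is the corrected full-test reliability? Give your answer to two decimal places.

r_full = 2r_hh / (1 + r_hh) = 2 × 0.59 / (1 + 0.59)
       = 1.1800 / 1.5900 = 0.7421

0.74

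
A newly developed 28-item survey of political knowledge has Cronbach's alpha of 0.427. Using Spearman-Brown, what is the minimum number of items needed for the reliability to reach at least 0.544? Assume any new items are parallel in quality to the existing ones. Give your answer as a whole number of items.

45

n = 0.544 × (1 − 0.427) / [ 0.427 × (1 − 0.544) ]
  = 0.311712 / 0.194712 = 1.6009
Items needed = n × 28 = 1.6009 × 28 ≈ 44.83 → round up to 45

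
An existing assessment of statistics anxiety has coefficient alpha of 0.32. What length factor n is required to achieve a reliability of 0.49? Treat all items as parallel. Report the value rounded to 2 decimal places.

n = [0.49 × 0.68] / [0.32 × 0.51]
  = 0.3332 / 0.1632 = 2.0417

2.04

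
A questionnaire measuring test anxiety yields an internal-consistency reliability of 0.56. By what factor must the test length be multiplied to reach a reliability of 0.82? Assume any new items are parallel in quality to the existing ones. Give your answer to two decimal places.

3.58

Rearranging the Spearman-Brown formula for n,
n = r_target (1 − r_old) / [ r_old (1 − r_target) ]
n = 0.82 × (1 − 0.56) / [ 0.56 × (1 − 0.82) ]
  = 0.3608 / 0.1008 = 3.5794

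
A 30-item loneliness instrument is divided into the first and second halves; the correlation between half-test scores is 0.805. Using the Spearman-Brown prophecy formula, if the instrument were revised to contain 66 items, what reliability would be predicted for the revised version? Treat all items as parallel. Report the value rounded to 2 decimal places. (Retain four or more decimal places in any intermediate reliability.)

Full-test reliability from the split-half r: r_full = 2(0.805)/(1 + 0.805) = 0.8920
Length factor from 30 to 66 items: n = 66/30 = 2.2000
r_new = n·r_full / (1 + (n − 1)·r_full) = 1.9624 / 2.0704 ≈ 0.9478

0.95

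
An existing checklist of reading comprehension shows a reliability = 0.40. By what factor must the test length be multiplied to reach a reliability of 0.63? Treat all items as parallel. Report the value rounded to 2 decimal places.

n = 0.63 × (1 − 0.40) / [ 0.40 × (1 − 0.63) ]
n = 0.3780 / 0.1480 ≈ 2.5541

2.55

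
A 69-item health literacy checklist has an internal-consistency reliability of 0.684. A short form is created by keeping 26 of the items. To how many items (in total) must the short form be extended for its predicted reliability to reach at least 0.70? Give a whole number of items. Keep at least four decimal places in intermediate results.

Short-form reliability: n = 26/69 = 0.3768; r_26 = n·r/(1+(n−1)r) ≈ 0.4492
Then solve for n' with r_old = 0.4492, r_target = 0.70: n' = 0.70(1 − 0.4492)/[0.4492(1 − 0.70)] = 2.8611
Total items = 2.8611 × 26 = 74.39, rounded up to 75.

75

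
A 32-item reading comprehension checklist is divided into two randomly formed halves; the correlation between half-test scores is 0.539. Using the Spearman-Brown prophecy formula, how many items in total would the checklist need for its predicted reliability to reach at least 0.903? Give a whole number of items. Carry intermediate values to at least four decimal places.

Corrected full-test reliability: r_full = 2 × 0.539 / (1 + 0.539) ≈ 0.7005
n = r_tgt(1 − r_full) / [r_full(1 − r_tgt)] = 0.903 × 0.2995 / (0.7005 × 0.097) ≈ 3.9802
Items = 3.9802 × 32 ≈ 127.37 → 128

128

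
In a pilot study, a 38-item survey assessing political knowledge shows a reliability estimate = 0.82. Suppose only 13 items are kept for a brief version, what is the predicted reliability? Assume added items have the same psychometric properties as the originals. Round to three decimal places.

0.609

n = 13/38 = 0.3421
By Spearman-Brown, r_new = n r / (1 + (n − 1) r).
r_new = 0.3421·0.82 / [1 + (0.3421 − 1)·0.82]
r_new = 0.2805 / 0.4605 ≈ 0.6091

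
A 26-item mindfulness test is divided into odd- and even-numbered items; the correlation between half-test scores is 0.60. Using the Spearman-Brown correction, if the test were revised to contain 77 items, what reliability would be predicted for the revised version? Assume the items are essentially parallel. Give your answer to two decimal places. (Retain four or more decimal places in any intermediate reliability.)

Spearman-Brown correction (n = 2): r_full = 2·0.60/(1 + 0.60) = 0.7500
Then adjust to 77 items: n = 77/26 = 2.9615
r_new = n·r_full / (1 + (n − 1)·r_full) = 2.2211 / 2.4711 ≈ 0.8988

0.90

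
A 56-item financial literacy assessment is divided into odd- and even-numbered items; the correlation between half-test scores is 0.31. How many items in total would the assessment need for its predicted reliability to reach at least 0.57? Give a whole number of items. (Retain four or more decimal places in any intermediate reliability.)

r_full = 2(0.31)/(1 + 0.31) = 0.4733
Solve Spearman-Brown for n: n = 0.57(1 − 0.4733) / [0.4733(1 − 0.57)] = 1.4751
Items = 1.4751 × 56 ≈ 82.61 → 83

83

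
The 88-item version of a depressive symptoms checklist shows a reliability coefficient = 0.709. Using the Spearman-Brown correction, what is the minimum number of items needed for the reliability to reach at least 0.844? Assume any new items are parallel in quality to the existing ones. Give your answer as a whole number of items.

n = 0.844(1 − 0.709) / [0.709(1 − 0.844)]
  = 0.245604 / 0.110604 = 2.2206
2.2206 × 88 = 195.41 → 196 items

196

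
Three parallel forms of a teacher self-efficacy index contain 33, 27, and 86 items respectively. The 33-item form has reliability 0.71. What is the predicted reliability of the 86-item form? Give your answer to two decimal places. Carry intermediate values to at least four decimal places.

The 27-item form is not needed; work directly from the 33-item form with n = 86/33 = 2.6061.
r_{86} = n·r / (1 + (n − 1)·r) = 1.8503 / 2.1403 ≈ 0.8645

0.86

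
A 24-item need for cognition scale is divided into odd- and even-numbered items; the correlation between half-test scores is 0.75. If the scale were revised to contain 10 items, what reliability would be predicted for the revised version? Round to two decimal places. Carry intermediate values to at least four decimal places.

0.71

Full-test reliability from the split-half r: r_full = 2(0.75)/(1 + 0.75) = 0.8571
Then adjust to 10 items: n = 10/24 = 0.4167
r_new = n·r_full / (1 + (n − 1)·r_full) = 0.3572 / 0.5001 ≈ 0.7143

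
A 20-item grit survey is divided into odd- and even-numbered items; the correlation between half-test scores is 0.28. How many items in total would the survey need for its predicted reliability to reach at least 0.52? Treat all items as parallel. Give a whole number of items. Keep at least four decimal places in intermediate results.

Corrected full-test reliability: r_full = 2 × 0.28 / (1 + 0.28) ≈ 0.4375
n = r_tgt(1 − r_full) / [r_full(1 − r_tgt)] = 0.52 × 0.5625 / (0.4375 × 0.48) ≈ 1.3929
Items = 1.3929 × 20 ≈ 27.86 → 28

28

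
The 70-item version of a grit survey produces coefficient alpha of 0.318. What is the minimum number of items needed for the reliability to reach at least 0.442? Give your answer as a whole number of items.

119

Spearman-Brown solved for the length factor n:
n = r*(1 − r) / [ r (1 − r*) ]
n = [0.442 × 0.682] / [0.318 × 0.558]
  = 0.301444 / 0.177444 = 1.6988
Items needed = n × 70 = 1.6988 × 70 ≈ 118.92 → round up to 119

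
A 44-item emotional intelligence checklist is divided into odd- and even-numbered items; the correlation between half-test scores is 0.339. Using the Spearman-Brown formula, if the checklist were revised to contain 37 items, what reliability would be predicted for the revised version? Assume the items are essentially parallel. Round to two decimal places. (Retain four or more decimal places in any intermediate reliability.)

0.46

First correct the split-half correlation to full-test reliability: r_full = 2 × 0.339 / (1 + 0.339) ≈ 0.5063
Then adjust to 37 items: n = 37/44 = 0.8409
r_new = n·r_full / (1 + (n − 1)·r_full) = 0.4257 / 0.9194 ≈ 0.4630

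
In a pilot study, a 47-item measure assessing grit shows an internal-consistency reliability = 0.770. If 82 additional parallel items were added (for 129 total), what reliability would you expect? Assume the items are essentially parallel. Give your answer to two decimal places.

0.90

The new length is 129/47 = 2.7447 times the old.
Spearman-Brown: r_new = n·r / (1 + (n − 1)·r)
r_new = 2.7447·0.770 / [1 + (2.7447 − 1)·0.770]
     = 2.1134 / 2.3434 = 0.9019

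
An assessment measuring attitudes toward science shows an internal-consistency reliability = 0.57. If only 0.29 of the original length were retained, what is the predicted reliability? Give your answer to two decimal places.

0.28

r_new = 0.29·0.57 / [1 + (0.29 − 1)·0.57]
     = 0.1653 / 0.5953 = 0.2777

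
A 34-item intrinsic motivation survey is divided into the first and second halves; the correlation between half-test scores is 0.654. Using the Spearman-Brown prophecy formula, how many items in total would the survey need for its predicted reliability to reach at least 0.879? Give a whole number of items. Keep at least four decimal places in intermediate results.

66

r_full = 2(0.654)/(1 + 0.654) = 0.7908
n = r_tgt(1 − r_full) / [r_full(1 − r_tgt)] = 0.879 × 0.2092 / (0.7908 × 0.121) ≈ 1.9218
Items = 1.9218 × 34 ≈ 65.34 → 66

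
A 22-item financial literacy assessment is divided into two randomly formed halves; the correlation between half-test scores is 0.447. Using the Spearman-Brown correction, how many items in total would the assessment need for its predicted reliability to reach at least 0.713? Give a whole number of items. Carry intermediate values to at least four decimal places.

Corrected full-test reliability: r_full = 2 × 0.447 / (1 + 0.447) ≈ 0.6178
n = r_tgt(1 − r_full) / [r_full(1 − r_tgt)] = 0.713 × 0.3822 / (0.6178 × 0.287) ≈ 1.5369
Required items = 1.5369 × 22 = 33.81, so 34 items.

34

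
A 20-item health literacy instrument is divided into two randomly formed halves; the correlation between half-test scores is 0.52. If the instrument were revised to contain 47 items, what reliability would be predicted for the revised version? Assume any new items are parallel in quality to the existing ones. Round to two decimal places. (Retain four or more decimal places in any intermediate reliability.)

First correct the split-half correlation to full-test reliability: r_full = 2 × 0.52 / (1 + 0.52) ≈ 0.6842
Then adjust to 47 items: n = 47/20 = 2.3500
r_new = n·r_full / (1 + (n − 1)·r_full) = 1.6079 / 1.9237 ≈ 0.8358

0.84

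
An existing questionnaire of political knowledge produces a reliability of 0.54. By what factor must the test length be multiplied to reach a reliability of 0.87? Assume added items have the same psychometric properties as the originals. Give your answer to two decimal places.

5.70

n = [0.87 × 0.46] / [0.54 × 0.13]
  = 0.4002 / 0.0702 = 5.7009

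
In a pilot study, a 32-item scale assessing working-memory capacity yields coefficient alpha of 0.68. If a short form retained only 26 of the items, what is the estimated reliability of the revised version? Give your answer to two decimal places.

n = 26/32 = 0.8125
r_new = 0.8125·0.68 / [1 + (0.8125 − 1)·0.68]
r_new = 0.5525 / 0.8725 ≈ 0.6332

0.63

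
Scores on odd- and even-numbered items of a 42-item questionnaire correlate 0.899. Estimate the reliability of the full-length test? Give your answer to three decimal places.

0.947

The full test is twice the length of either half (n = 2).
r_full = 2(0.899) / (1 + 0.899)
       = 1.7980 / 1.8990 = 0.9468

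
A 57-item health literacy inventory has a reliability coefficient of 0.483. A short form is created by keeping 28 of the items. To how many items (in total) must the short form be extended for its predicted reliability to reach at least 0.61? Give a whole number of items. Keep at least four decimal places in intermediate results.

96

Short-form reliability: n = 28/57 = 0.4912; r_28 = n·r/(1+(n−1)r) ≈ 0.3146
Then solve for n' with r_old = 0.3146, r_target = 0.61: n' = 0.61(1 − 0.3146)/[0.3146(1 − 0.61)] = 3.4076
Items = 3.4076 × 28 ≈ 95.41 → 96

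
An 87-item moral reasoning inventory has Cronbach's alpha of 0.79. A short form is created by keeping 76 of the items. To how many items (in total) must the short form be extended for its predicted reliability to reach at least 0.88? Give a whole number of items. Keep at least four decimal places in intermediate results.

170

First, r for the 76-item form: n = 76/87 = 0.8736, so r_76 = 0.8736·0.79/(1 + (0.8736 − 1)·0.79) = 0.7667
Then solve for n' with r_old = 0.7667, r_target = 0.88: n' = 0.88(1 − 0.7667)/[0.7667(1 − 0.88)] = 2.2315
Items = 2.2315 × 76 ≈ 169.59 → 170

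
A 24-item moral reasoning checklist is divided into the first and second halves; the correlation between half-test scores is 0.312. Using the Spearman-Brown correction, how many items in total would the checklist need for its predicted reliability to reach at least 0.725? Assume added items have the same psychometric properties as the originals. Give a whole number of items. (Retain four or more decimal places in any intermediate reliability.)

70

Corrected full-test reliability: r_full = 2 × 0.312 / (1 + 0.312) ≈ 0.4756
n = r_tgt(1 − r_full) / [r_full(1 − r_tgt)] = 0.725 × 0.5244 / (0.4756 × 0.275) ≈ 2.9069
Required items = 2.9069 × 24 = 69.77, so 70 items.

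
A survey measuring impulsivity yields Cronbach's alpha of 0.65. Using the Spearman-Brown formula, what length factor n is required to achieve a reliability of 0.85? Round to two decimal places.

Spearman-Brown solved for the length factor n:
n = r_target (1 − r_old) / [ r_old (1 − r_target) ]
n = 0.85 × (1 − 0.65) / [ 0.65 × (1 − 0.85) ]
n = 0.2975 / 0.0975 ≈ 3.0513

3.05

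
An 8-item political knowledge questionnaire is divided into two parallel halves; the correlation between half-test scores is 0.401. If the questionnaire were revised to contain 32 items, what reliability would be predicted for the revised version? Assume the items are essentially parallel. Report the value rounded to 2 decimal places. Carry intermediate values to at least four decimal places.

Spearman-Brown correction (n = 2): r_full = 2·0.401/(1 + 0.401) = 0.5724
Length factor from 8 to 32 items: n = 32/8 = 4.0000
r_new = n·r_full / (1 + (n − 1)·r_full) = 2.2896 / 2.7172 ≈ 0.8426

0.84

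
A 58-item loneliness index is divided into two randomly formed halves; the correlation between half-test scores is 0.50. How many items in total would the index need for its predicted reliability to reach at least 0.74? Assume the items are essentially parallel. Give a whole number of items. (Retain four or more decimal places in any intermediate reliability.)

83

Corrected full-test reliability: r_full = 2 × 0.50 / (1 + 0.50) ≈ 0.6667
n = r_tgt(1 − r_full) / [r_full(1 − r_tgt)] = 0.74 × 0.3333 / (0.6667 × 0.26) ≈ 1.4229
Items = 1.4229 × 58 ≈ 82.53 → 83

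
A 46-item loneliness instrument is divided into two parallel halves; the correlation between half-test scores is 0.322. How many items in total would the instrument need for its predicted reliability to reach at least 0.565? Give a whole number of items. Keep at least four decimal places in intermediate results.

63

r_full = 2(0.322)/(1 + 0.322) = 0.4871
Solve Spearman-Brown for n: n = 0.565(1 − 0.4871) / [0.4871(1 − 0.565)] = 1.3676
Required items = 1.3676 × 46 = 62.91, so 63 items.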